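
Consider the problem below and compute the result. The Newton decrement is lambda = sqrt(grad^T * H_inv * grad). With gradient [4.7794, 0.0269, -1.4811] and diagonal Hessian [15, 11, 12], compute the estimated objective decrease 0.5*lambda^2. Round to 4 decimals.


Step 1: H is diagonal, so H^(-1) * g = [0.3186, 0.0024, -0.1234].
Step 2: g^T H^(-1) g = sum_i g_i^2 / H_ii
  = (4.7794)^2/15 + (0.0269)^2/11 + (-1.4811)^2/12
  = 1.5228 + 0.0001 + 0.1828 = 1.7057
Step 3: Objective decrease = 0.5 * g^T H^(-1) g = 0.8529


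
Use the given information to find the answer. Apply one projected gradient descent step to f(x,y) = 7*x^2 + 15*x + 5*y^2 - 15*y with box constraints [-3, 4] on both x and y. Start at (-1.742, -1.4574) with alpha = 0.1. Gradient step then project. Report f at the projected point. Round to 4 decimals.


Step 1: Compute gradient at (-1.742, -1.4574).
grad_x = 2*7*-1.742 + 15 = -9.388
grad_y = 2*5*-1.4574 - 15 = -29.574
Step 2: Gradient step.
x_raw = -1.742 - 0.1*-9.388 = -0.8032
y_raw = -1.4574 - 0.1*-29.574 = 1.5
Step 3: Project onto [-3, 4].
x_proj = clip(-0.8032) = -0.8032
y_proj = clip(1.5) = 1.5
Step 4: Evaluate f.
f(-0.8032, 1.5) = -18.7821


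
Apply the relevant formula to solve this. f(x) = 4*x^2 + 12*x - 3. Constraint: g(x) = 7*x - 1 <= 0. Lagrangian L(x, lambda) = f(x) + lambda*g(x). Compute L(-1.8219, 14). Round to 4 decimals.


Step 1: Evaluate f(x).
f(-1.8219) = 4*(-1.8219)^2 + 12*(-1.8219) - 3 = -11.5855
Step 2: Evaluate g(x).
g(-1.8219) = 7*-1.8219 - 1 = -13.7533
Step 3: Compute Lagrangian.
L = -11.5855 + 14*-13.7533 = -204.1317


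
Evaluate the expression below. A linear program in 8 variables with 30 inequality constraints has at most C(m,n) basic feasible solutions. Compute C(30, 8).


Each vertex corresponds to some choice of n active constraints out of m, so the number of vertices is at most C(m, n) = m! / (n!(m-n)!).
m = 30, n = 8
Numerator: 30 * 29 * 28 * 27 * 26 * 25 * 24 * 23
Denominator: 8! = 40320
C(30, 8) = 5852925


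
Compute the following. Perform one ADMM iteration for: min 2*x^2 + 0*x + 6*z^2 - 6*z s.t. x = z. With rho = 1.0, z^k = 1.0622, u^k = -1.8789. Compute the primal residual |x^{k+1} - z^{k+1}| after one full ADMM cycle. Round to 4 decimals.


ADMM iteration with rho = 1.0, z^k = 1.0622, u^k = -1.8789
Step 1: x-update.
Minimize 2*x^2 + 0*x + (1.0/2)*(x - 1.0622 - 1.8789)^2
FOC: (2*2 + 1.0)*x = 0 + 1.0*(1.0622 + 1.8789)
x^{k+1} = 0.5882
Step 2: z-update.
Minimize 6*z^2 - 6*z + (1.0/2)*(0.5882 - z - 1.8789)^2
FOC: (2*6 + 1.0)*z = 6 + 1.0*(0.5882 - 1.8789)
z^{k+1} = 0.3623
Step 3: u-update.
u^{k+1} = -1.8789 + 0.5882 - 0.3623 = -1.6529
Step 4: Primal residual = |0.5882 - 0.3623| = 0.226


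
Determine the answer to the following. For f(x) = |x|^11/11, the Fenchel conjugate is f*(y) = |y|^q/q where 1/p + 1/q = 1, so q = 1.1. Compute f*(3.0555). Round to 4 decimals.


The conjugate exponent q satisfies 1/p + 1/q = 1.
p = 11, so q = 11/(11 - 1) = 1.1
|y|^q = 3.0555^1.1 = 3.4166
f*(3.0555) = 3.4166 / 1.1 = 3.106


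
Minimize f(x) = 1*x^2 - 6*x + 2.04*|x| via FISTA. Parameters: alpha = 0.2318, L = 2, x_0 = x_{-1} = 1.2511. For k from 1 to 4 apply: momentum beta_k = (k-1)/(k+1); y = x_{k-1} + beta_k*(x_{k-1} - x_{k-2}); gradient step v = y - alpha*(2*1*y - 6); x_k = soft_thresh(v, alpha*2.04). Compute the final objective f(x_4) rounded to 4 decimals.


FISTA on f(x) = 1*x^2 - 6*x + 2.04*|x|
L = 2, alpha = 0.2318
Iteration 1: beta = 0.0, y = 1.2511 + 0.0*(1.2511 - 1.2511) = 1.2511
  grad(y) = -3.4978, v = y - alpha*grad = 2.0619
  prox(v) = soft_thresh(2.0619, 0.4729) = 1.589
Iteration 2: beta = 0.3333, y = 1.589 + 0.3333*(1.589 - 1.2511) = 1.7017
  grad(y) = -2.5967, v = y - alpha*grad = 2.3036
  prox(v) = soft_thresh(2.3036, 0.4729) = 1.8307
Iteration 3: beta = 0.5, y = 1.8307 + 0.5*(1.8307 - 1.589) = 1.9515
  grad(y) = -2.0969, v = y - alpha*grad = 2.4376
  prox(v) = soft_thresh(2.4376, 0.4729) = 1.9647
Iteration 4: beta = 0.6, y = 1.9647 + 0.6*(1.9647 - 1.8307) = 2.0452
  grad(y) = -1.9097, v = y - alpha*grad = 2.4878
  prox(v) = soft_thresh(2.4878, 0.4729) = 2.0149
f(x_4) = 1*2.0149^2 - 6*2.0149 + 2.04*|2.0149| = -3.9192


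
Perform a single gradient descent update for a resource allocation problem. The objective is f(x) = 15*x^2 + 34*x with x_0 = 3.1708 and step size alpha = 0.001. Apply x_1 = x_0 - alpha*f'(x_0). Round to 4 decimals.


We compute the gradient at x_0 and apply the update.
f'(x) = 30*x + 34
f'(3.1708) = 30*3.1708 + 34 = 129.124
x_1 = 3.1708 - 0.001*129.124 = 3.0417


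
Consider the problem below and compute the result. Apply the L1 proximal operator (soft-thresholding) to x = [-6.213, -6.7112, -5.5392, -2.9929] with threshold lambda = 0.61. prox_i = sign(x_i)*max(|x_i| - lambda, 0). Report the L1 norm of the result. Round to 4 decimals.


Soft-thresholding with lambda = 0.61:
prox(-6.213) = sign(-6.213)*max(|-6.213| - 0.61, 0) = -5.603
prox(-6.7112) = sign(-6.7112)*max(|-6.7112| - 0.61, 0) = -6.1012
prox(-5.5392) = sign(-5.5392)*max(|-5.5392| - 0.61, 0) = -4.9292
prox(-2.9929) = sign(-2.9929)*max(|-2.9929| - 0.61, 0) = -2.3829
prox(x) = [-5.603, -6.1012, -4.9292, -2.3829]
||prox(x)||_1 = 5.603 + 6.1012 + 4.9292 + 2.3829 = 19.0163


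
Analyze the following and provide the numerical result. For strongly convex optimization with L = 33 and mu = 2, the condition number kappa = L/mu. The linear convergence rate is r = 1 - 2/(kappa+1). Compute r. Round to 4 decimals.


Step 1: Compute the condition number.
kappa = L/mu = 33/2 = 16.5
Step 2: Compute the convergence rate.
r = 1 - 2/(kappa + 1) = 1 - 2*mu/(L + mu) = (L - mu)/(L + mu) = 31/35 = 0.8857


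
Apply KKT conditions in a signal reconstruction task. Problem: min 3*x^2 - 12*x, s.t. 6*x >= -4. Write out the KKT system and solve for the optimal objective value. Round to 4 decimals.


Step 1: Try lambda = 0 (constraint inactive).
Stationarity: 2*3*x - 12 = 0
x* = 12/(2*3) = 2.0
Check constraint: 6*2.0 = 12.0 >= -4 -- satisfied.
Step 2: Compute optimal value.
f(x*) = 3*2.0^2 - 12*2.0 = -12.0


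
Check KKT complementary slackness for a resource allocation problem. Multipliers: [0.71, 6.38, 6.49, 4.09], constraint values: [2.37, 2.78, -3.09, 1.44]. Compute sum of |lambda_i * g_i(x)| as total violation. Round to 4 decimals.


KKT complementary slackness check:
lambda_1 * g_1 = 0.71 * 2.37 = 1.6827
lambda_2 * g_2 = 6.38 * 2.78 = 17.7364
lambda_3 * g_3 = 6.49 * -3.09 = -20.0541
lambda_4 * g_4 = 4.09 * 1.44 = 5.8896
Total violation = 1.6827 + 17.7364 + 20.0541 + 5.8896 = 45.3628


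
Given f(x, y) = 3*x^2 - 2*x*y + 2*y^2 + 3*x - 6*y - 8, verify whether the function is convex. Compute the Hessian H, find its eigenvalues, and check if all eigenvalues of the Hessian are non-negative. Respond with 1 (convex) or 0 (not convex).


The Hessian of f(x,y) = 3*x^2 - 2*x*y + 2*y^2 + 3*x - 6*y - 8 is:
H = [[6, -2], [-2, 4]]
Trace = 6 + 4 = 10
Determinant = 6*4 - (-2)^2 = 20
Discriminant = (10)^2 - 4*20 = 20.0
Eigenvalues: lambda_1 = 2.7639, lambda_2 = 7.2361
The function is convex.

1


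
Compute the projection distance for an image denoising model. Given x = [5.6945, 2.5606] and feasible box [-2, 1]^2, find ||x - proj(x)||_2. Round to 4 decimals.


Project each component onto [-2, 1].
clip(5.6945) = 1.0, clip(2.5606) = 1.0
Projection = [1.0, 1.0]
Squared diffs: [22.0383, 2.4355]
Distance = sqrt(24.4738) = 4.9471


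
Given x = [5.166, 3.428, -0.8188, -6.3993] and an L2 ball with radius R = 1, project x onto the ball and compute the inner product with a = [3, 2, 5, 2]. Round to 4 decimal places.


Step 1: Compute ||x|| (intermediates to 6 decimals).
||x|| = sqrt(5.166^2 + 3.428^2 + (-0.8188)^2 + (-6.3993)^2) = 8.947637
Step 2: Project.
Since ||x|| > R, scale = R/||x|| = 1/8.947637 = 0.111761, proj(x) = scale * x
proj(x) = [0.577357, 0.383117, -0.09151, -0.715192]
Step 3: Dot product.
a^T * proj(x) = 3*0.577357 + 2*0.383117 + 5*(-0.09151) + 2*(-0.715192) = 0.6104


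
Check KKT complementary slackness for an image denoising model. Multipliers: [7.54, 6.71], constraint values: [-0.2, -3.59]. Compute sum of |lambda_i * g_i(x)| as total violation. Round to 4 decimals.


KKT complementary slackness check:
lambda_1 * g_1 = 7.54 * -0.2 = -1.508
lambda_2 * g_2 = 6.71 * -3.59 = -24.0889
Total violation = 1.508 + 24.0889 = 25.5969


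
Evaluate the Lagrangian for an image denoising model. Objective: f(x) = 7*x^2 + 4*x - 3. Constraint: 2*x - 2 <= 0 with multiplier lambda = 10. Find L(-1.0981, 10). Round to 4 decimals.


Step 1: Evaluate f(x).
f(-1.0981) = 7*(-1.0981)^2 + 4*(-1.0981) - 3 = 1.0484
Step 2: Evaluate g(x).
g(-1.0981) = 2*-1.0981 - 2 = -4.1962
Step 3: Compute Lagrangian.
L = 1.0484 + 10*-4.1962 = -40.9136


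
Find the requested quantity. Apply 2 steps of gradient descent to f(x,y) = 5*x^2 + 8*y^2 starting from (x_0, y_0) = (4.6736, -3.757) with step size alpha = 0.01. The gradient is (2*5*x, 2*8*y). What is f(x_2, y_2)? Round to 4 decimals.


Gradient descent on f(x,y) = 5*x^2 + 8*y^2.
Starting point: (4.6736, -3.757), alpha = 0.01
Step 1: grad_x = 2*5*4.6736 = 46.736, grad_y = 2*8*-3.757 = -60.112
  x_1 = 4.6736 - 0.01*46.736 = 4.2062
  y_1 = -3.757 - 0.01*-60.112 = -3.1559
Step 2: grad_x = 2*5*4.2062 = 42.0624, grad_y = 2*8*-3.1559 = -50.4941
  x_2 = 4.2062 - 0.01*42.0624 = 3.7856
  y_2 = -3.1559 - 0.01*-50.4941 = -2.6509
f(3.7856, -2.6509) = 5*3.7856^2 + 8*(-2.6509)^2 = 127.8743


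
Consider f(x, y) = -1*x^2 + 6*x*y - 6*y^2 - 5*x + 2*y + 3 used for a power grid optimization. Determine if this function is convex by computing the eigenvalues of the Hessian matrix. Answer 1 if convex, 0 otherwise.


The Hessian of f(x,y) = -1*x^2 + 6*x*y - 6*y^2 - 5*x + 2*y + 3 is:
H = [[-2, 6], [6, -12]]
Trace = -2 - 12 = -14
Determinant = -2*-12 - (6)^2 = -12
Discriminant = (-14)^2 - 4*-12 = 244.0
Eigenvalues: lambda_1 = -14.8102, lambda_2 = 0.8102
The function is not convex.

0


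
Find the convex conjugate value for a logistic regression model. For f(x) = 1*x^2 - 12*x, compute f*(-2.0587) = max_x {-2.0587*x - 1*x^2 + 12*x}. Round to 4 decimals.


f*(y) = sup_x {y*x - a*x^2 - b*x} = sup_x {(y-b)*x - a*x^2}
FOC: (y - b) - 2a*x = 0 => x* = (y - b)/(2a)
x* = (-2.0587 + 12)/(2*1) = 4.9707
f*(-2.0587) = (y-b)^2/(4a) = (-2.0587 + 12)^2/(4*1)
= 98.8294/4 = 24.7074


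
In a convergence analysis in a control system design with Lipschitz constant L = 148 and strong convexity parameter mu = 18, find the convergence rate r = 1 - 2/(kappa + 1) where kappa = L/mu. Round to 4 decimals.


Step 1: Compute the condition number.
kappa = L/mu = 148/18 = 8.2222
Step 2: Compute the convergence rate.
r = 1 - 2/(kappa + 1) = 1 - 2*mu/(L + mu) = (L - mu)/(L + mu) = 130/166 = 0.7831


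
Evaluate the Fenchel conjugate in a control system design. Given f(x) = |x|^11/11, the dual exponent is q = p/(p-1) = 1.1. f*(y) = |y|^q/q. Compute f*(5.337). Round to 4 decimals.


The conjugate exponent q satisfies 1/p + 1/q = 1.
p = 11, so q = 11/(11 - 1) = 1.1
|y|^q = 5.337^1.1 = 6.31
f*(5.337) = 6.31 / 1.1 = 5.7363


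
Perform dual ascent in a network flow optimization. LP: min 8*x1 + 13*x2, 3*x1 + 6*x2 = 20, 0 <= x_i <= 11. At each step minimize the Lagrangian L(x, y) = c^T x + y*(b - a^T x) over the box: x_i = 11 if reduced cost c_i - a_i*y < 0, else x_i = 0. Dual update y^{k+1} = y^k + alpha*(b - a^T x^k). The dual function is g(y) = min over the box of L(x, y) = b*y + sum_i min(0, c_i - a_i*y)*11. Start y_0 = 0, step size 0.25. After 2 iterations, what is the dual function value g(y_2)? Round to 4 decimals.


Dual ascent for LP: min 8*x1 + 13*x2, 3*x1 + 6*x2 = 20, 0 <= x_i <= 11
Step 1: y^k = 0.0, reduced costs: (8.0, 13.0)
  x^k = (0.0, 0.0), subgradient = b - a^T x = 20.0
  y^{k+1} = 0.0 + 0.25*20.0 = 5.0
Step 2: y^k = 5.0, reduced costs: (-7.0, -17.0)
  x^k = (11.0, 11.0), subgradient = b - a^T x = -79.0
  y^{k+1} = 5.0 + 0.25*-79.0 = -14.75
Dual objective at y_2 = -14.75: reduced costs (52.25, 101.5), box minimizer x = (0.0, 0.0)
g(y_2) = b*y + (c1 - a1*y)*x1 + (c2 - a2*y)*x2 = 20*(-14.75) + 52.25*0.0 + 101.5*0.0 = -295.0 + 0.0 + 0.0 = -295.0


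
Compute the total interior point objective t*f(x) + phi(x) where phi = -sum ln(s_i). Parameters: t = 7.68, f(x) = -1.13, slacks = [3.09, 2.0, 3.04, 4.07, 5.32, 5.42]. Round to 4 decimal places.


Step 1: Compute log-barrier.
ln values: [1.1282, 0.6931, 1.1119, 1.4036, 1.6715, 1.6901]
phi = -(1.1282 + 0.6931 + 1.1119 + 1.4036 + 1.6715 + 1.6901) = -7.6984
Step 2: Compute augmented objective.
t*f(x) = 7.68*-1.13 = -8.6784
Total = -8.6784 - 7.6984 = -16.3768


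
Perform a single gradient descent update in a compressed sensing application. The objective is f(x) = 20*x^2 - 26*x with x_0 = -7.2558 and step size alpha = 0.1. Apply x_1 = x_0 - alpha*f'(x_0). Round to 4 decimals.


We compute the gradient at x_0 and apply the update.
f'(x) = 40*x - 26
f'(-7.2558) = 40*-7.2558 - 26 = -316.232
x_1 = -7.2558 - 0.1*-316.232 = 24.3674


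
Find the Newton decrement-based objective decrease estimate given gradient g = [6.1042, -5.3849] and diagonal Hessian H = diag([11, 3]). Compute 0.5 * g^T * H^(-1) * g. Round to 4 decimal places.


Step 1: H is diagonal, so H^(-1) * g = [0.5549, -1.795].
Step 2: g^T H^(-1) g = sum_i g_i^2 / H_ii
  = (6.1042)^2/11 + (-5.3849)^2/3
  = 3.3874 + 9.6657 = 13.0531
Step 3: Objective decrease = 0.5 * g^T H^(-1) g = 6.5266


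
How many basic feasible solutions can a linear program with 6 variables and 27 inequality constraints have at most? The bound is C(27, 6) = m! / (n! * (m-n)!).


Each vertex corresponds to some choice of n active constraints out of m, so the number of vertices is at most C(m, n) = m! / (n!(m-n)!).
m = 27, n = 6
Numerator: 27 * 26 * 25 * 24 * 23 * 22
Denominator: 6! = 720
C(27, 6) = 296010


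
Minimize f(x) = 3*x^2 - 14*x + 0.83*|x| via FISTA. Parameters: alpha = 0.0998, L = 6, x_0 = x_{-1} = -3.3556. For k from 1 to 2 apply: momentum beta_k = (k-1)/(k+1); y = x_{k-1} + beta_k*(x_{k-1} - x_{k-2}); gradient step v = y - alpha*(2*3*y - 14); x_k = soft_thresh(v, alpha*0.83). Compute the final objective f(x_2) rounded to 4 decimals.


FISTA on f(x) = 3*x^2 - 14*x + 0.83*|x|
L = 6, alpha = 0.0998
Iteration 1: beta = 0.0, y = -3.3556 + 0.0*(-3.3556 + 3.3556) = -3.3556
  grad(y) = -34.1336, v = y - alpha*grad = 0.0509
  prox(v) = soft_thresh(0.0509, 0.0828) = 0.0
Iteration 2: beta = 0.3333, y = 0.0 + 0.3333*(0.0 + 3.3556) = 1.1185
  grad(y) = -7.2888, v = y - alpha*grad = 1.846
  prox(v) = soft_thresh(1.846, 0.0828) = 1.7631
f(x_2) = 3*1.7631^2 - 14*1.7631 + 0.83*|1.7631| = -13.8945


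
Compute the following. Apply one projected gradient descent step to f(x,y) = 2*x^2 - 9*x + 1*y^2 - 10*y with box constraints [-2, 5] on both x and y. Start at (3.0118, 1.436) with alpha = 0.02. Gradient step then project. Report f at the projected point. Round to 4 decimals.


Step 1: Compute gradient at (3.0118, 1.436).
grad_x = 2*2*3.0118 - 9 = 3.0472
grad_y = 2*1*1.436 - 10 = -7.128
Step 2: Gradient step.
x_raw = 3.0118 - 0.02*3.0472 = 2.9509
y_raw = 1.436 - 0.02*-7.128 = 1.5786
Step 3: Project onto [-2, 5].
x_proj = clip(2.9509) = 2.9509
y_proj = clip(1.5786) = 1.5786
Step 4: Evaluate f.
f(2.9509, 1.5786) = -22.4364


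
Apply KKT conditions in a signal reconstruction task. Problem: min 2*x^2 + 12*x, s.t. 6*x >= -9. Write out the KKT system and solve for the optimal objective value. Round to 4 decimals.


Step 1: Try lambda = 0 (constraint inactive).
x_unc = -12/(2*2) = -3.0
Check: 6*-3.0 = -18.0 < -9 -- violated!
Step 2: Constraint must be active: 6*x = -9
x* = -9/6 = -1.5
lambda = (2*2*(-1.5) + 12)/6 = 1.0
Step 3: Compute optimal value.
f(x*) = 2*(-1.5)^2 + 12*(-1.5) = -13.5


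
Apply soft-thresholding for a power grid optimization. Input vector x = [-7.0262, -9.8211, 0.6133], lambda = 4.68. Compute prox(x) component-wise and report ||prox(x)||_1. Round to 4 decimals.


Soft-thresholding with lambda = 4.68:
prox(-7.0262) = sign(-7.0262)*max(|-7.0262| - 4.68, 0) = -2.3462
prox(-9.8211) = sign(-9.8211)*max(|-9.8211| - 4.68, 0) = -5.1411
prox(0.6133) = sign(0.6133)*max(|0.6133| - 4.68, 0) = 0.0
prox(x) = [-2.3462, -5.1411, 0.0]
||prox(x)||_1 = 2.3462 + 5.1411 + 0.0 = 7.4873


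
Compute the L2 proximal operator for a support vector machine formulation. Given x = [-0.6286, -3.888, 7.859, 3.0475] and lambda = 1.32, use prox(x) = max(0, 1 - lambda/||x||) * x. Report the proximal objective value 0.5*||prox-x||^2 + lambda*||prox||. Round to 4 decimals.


Step 1: Compute ||x||.
||x|| = 9.3039
Step 2: Compute scaling factor.
scale = max(0, 1 - 1.32/9.3039) = 0.8581
Step 3: prox(x) = [-0.5394, -3.3364, 6.744, 2.6151]
||prox(x)|| = 7.9839
Step 4: Proximal objective.
0.5*||prox-x||^2 = 0.8712
lambda*||prox|| = 10.5387
Total = 11.41


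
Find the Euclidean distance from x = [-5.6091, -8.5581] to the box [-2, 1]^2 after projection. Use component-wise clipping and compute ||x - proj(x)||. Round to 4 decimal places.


Project each component onto [-2, 1].
clip(-5.6091) = -2.0, clip(-8.5581) = -2.0
Projection = [-2.0, -2.0]
Squared diffs: [13.0256, 43.0087]
Distance = sqrt(56.0343) = 7.4856


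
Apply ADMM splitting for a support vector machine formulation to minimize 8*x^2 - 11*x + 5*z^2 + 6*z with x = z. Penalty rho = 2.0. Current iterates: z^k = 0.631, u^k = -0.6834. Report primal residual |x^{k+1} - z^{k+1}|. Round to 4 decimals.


ADMM iteration with rho = 2.0, z^k = 0.631, u^k = -0.6834
Step 1: x-update.
Minimize 8*x^2 - 11*x + (2.0/2)*(x - 0.631 - 0.6834)^2
FOC: (2*8 + 2.0)*x = 11 + 2.0*(0.631 + 0.6834)
x^{k+1} = 0.7572
Step 2: z-update.
Minimize 5*z^2 + 6*z + (2.0/2)*(0.7572 - z - 0.6834)^2
FOC: (2*5 + 2.0)*z = -6 + 2.0*(0.7572 - 0.6834)
z^{k+1} = -0.4877
Step 3: u-update.
u^{k+1} = -0.6834 + 0.7572 + 0.4877 = 0.5615
Step 4: Primal residual = |0.7572 + 0.4877| = 1.2449


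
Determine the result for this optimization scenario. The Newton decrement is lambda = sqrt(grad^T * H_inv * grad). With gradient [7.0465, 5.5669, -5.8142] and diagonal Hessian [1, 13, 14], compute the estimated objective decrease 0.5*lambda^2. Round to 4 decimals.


Step 1: H is diagonal, so H^(-1) * g = [7.0465, 0.4282, -0.4153].
Step 2: g^T H^(-1) g = sum_i g_i^2 / H_ii
  = (7.0465)^2/1 + (5.5669)^2/13 + (-5.8142)^2/14
  = 49.6532 + 2.3839 + 2.4146 = 54.4517
Step 3: Objective decrease = 0.5 * g^T H^(-1) g = 27.2258


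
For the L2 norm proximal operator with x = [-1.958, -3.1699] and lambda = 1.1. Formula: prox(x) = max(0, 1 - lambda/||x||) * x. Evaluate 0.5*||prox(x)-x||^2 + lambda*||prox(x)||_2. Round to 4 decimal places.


Step 1: Compute ||x||.
||x|| = 3.7259
Step 2: Compute scaling factor.
scale = max(0, 1 - 1.1/3.7259) = 0.7048
Step 3: prox(x) = [-1.3799, -2.234]
||prox(x)|| = 2.6259
Step 4: Proximal objective.
0.5*||prox-x||^2 = 0.605
lambda*||prox|| = 2.8885
Total = 3.4934


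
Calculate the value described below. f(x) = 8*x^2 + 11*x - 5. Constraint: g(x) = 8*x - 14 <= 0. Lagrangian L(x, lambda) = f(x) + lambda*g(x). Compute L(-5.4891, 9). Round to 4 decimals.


Step 1: Evaluate f(x).
f(-5.4891) = 8*(-5.4891)^2 + 11*(-5.4891) - 5 = 175.6617
Step 2: Evaluate g(x).
g(-5.4891) = 8*-5.4891 - 14 = -57.9128
Step 3: Compute Lagrangian.
L = 175.6617 + 9*-57.9128 = -345.5535


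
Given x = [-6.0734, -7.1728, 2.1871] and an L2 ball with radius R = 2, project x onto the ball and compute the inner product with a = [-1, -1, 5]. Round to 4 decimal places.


Step 1: Compute ||x|| (intermediates to 6 decimals).
||x|| = sqrt((-6.0734)^2 + (-7.1728)^2 + 2.1871^2) = 9.649801
Step 2: Project.
Since ||x|| > R, scale = R/||x|| = 2/9.649801 = 0.207258, proj(x) = scale * x
proj(x) = [-1.258761, -1.48662, 0.453294]
Step 3: Dot product.
a^T * proj(x) = -1*(-1.258761) - 1*(-1.48662) + 5*0.453294 = 5.0119


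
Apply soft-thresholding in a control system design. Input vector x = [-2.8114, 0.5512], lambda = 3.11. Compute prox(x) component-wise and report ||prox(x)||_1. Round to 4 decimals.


Soft-thresholding with lambda = 3.11:
prox(-2.8114) = sign(-2.8114)*max(|-2.8114| - 3.11, 0) = 0.0
prox(0.5512) = sign(0.5512)*max(|0.5512| - 3.11, 0) = 0.0
prox(x) = [0.0, 0.0]
||prox(x)||_1 = 0.0 + 0.0 = 0.0


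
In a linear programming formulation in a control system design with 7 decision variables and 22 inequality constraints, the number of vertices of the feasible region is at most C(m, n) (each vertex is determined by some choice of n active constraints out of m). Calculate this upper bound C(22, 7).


Each vertex corresponds to some choice of n active constraints out of m, so the number of vertices is at most C(m, n) = m! / (n!(m-n)!).
m = 22, n = 7
Numerator: 22 * 21 * 20 * 19 * 18 * 17 * 16
Denominator: 7! = 5040
C(22, 7) = 170544


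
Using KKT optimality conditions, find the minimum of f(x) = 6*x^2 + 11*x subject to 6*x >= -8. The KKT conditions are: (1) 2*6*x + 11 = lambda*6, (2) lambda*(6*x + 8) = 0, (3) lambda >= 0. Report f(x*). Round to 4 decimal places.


Step 1: Try lambda = 0 (constraint inactive).
Stationarity: 2*6*x + 11 = 0
x* = -11/(2*6) = -11/12 = -0.9167 (rounded; the exact value -11/12 is used below)
Check constraint: 6*-0.9167 = -5.5002 >= -8 -- satisfied.
Step 2: Compute optimal value.
f(x*) = 6*(-11/12)^2 + 11*(-11/12) = -5.0417


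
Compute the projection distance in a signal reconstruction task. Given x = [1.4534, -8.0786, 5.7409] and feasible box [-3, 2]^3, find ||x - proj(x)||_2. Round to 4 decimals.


Project each component onto [-3, 2].
clip(1.4534) = 1.4534, clip(-8.0786) = -3.0, clip(5.7409) = 2.0
Projection = [1.4534, -3.0, 2.0]
Squared diffs: [0.0, 25.7922, 13.9943]
Distance = sqrt(39.7865) = 6.3077


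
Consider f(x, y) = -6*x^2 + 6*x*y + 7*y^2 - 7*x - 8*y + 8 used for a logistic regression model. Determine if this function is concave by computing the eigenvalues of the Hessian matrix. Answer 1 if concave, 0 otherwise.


The Hessian of f(x,y) = -6*x^2 + 6*x*y + 7*y^2 - 7*x - 8*y + 8 is:
H = [[-12, 6], [6, 14]]
Trace = -12 + 14 = 2
Determinant = -12*14 - (6)^2 = -204
Discriminant = (2)^2 - 4*-204 = 820.0
Eigenvalues: lambda_1 = -13.3178, lambda_2 = 15.3178
The function is not concave.

0


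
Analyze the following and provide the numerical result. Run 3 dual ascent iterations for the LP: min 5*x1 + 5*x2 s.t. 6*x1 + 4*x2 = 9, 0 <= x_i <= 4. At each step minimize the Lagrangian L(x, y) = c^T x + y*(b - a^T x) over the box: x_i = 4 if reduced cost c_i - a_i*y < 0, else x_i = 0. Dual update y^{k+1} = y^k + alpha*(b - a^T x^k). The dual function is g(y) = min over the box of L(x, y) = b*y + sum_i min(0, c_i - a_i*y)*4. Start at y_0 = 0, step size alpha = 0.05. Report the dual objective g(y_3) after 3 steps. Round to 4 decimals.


Dual ascent for LP: min 5*x1 + 5*x2, 6*x1 + 4*x2 = 9, 0 <= x_i <= 4
Step 1: y^k = 0.0, reduced costs: (5.0, 5.0)
  x^k = (0.0, 0.0), subgradient = b - a^T x = 9.0
  y^{k+1} = 0.0 + 0.05*9.0 = 0.45
Step 2: y^k = 0.45, reduced costs: (2.3, 3.2)
  x^k = (0.0, 0.0), subgradient = b - a^T x = 9.0
  y^{k+1} = 0.45 + 0.05*9.0 = 0.9
Step 3: y^k = 0.9, reduced costs: (-0.4, 1.4)
  x^k = (4.0, 0.0), subgradient = b - a^T x = -15.0
  y^{k+1} = 0.9 + 0.05*-15.0 = 0.15
Dual objective at y_3 = 0.15: reduced costs (4.1, 4.4), box minimizer x = (0.0, 0.0)
g(y_3) = b*y + (c1 - a1*y)*x1 + (c2 - a2*y)*x2 = 9*0.15 + 4.1*0.0 + 4.4*0.0 = 1.35 + 0.0 + 0.0 = 1.35


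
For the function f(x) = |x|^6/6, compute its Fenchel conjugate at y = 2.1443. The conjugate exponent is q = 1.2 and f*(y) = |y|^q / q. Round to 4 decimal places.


The conjugate exponent q satisfies 1/p + 1/q = 1.
p = 6, so q = 6/(6 - 1) = 1.2
|y|^q = 2.1443^1.2 = 2.4977
f*(2.1443) = 2.4977 / 1.2 = 2.0814


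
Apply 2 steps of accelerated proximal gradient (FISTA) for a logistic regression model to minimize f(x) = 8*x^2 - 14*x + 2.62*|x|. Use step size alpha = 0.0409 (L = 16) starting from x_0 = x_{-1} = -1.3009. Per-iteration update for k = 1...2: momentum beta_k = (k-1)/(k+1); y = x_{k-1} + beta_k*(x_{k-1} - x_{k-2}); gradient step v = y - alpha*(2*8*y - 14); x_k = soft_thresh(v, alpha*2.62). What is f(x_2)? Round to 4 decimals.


FISTA on f(x) = 8*x^2 - 14*x + 2.62*|x|
L = 16, alpha = 0.0409
Iteration 1: beta = 0.0, y = -1.3009 + 0.0*(-1.3009 + 1.3009) = -1.3009
  grad(y) = -34.8144, v = y - alpha*grad = 0.123
  prox(v) = soft_thresh(0.123, 0.1072) = 0.0159
Iteration 2: beta = 0.3333, y = 0.0159 + 0.3333*(0.0159 + 1.3009) = 0.4548
  grad(y) = -6.7237, v = y - alpha*grad = 0.7298
  prox(v) = soft_thresh(0.7298, 0.1072) = 0.6226
f(x_2) = 8*0.6226^2 - 14*0.6226 + 2.62*|0.6226| = -3.9842


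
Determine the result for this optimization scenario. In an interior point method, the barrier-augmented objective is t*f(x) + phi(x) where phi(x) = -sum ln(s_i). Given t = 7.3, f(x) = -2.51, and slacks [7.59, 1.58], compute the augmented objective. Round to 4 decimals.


Step 1: Compute log-barrier.
ln values: [2.0268, 0.4574]
phi = -(2.0268 + 0.4574) = -2.4843
Step 2: Compute augmented objective.
t*f(x) = 7.3*-2.51 = -18.323
Total = -18.323 - 2.4843 = -20.8073


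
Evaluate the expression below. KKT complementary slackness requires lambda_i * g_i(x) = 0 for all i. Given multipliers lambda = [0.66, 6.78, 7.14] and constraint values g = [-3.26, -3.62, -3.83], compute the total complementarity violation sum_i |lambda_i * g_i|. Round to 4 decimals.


KKT complementary slackness check:
lambda_1 * g_1 = 0.66 * -3.26 = -2.1516
lambda_2 * g_2 = 6.78 * -3.62 = -24.5436
lambda_3 * g_3 = 7.14 * -3.83 = -27.3462
Total violation = 2.1516 + 24.5436 + 27.3462 = 54.0414


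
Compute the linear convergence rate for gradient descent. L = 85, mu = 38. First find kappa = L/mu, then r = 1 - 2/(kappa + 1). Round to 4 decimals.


Step 1: Compute the condition number.
kappa = L/mu = 85/38 = 2.2368
Step 2: Compute the convergence rate.
r = 1 - 2/(kappa + 1) = 1 - 2*mu/(L + mu) = (L - mu)/(L + mu) = 47/123 = 0.3821


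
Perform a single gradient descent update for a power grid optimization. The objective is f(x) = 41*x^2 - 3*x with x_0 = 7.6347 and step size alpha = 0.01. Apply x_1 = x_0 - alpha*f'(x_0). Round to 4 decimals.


We compute the gradient at x_0 and apply the update.
f'(x) = 82*x - 3
f'(7.6347) = 82*7.6347 - 3 = 623.0454
x_1 = 7.6347 - 0.01*623.0454 = 1.4042


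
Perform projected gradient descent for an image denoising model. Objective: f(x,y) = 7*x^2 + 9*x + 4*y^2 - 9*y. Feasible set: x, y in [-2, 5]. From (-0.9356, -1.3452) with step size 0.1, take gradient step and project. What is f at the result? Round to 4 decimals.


Step 1: Compute gradient at (-0.9356, -1.3452).
grad_x = 2*7*-0.9356 + 9 = -4.0984
grad_y = 2*4*-1.3452 - 9 = -19.7616
Step 2: Gradient step.
x_raw = -0.9356 - 0.1*-4.0984 = -0.5258
y_raw = -1.3452 - 0.1*-19.7616 = 0.631
Step 3: Project onto [-2, 5].
x_proj = clip(-0.5258) = -0.5258
y_proj = clip(0.631) = 0.631
Step 4: Evaluate f.
f(-0.5258, 0.631) = -6.8831


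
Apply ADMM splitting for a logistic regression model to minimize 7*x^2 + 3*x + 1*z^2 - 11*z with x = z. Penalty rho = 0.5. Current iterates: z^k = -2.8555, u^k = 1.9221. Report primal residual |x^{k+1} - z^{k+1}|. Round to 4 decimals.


ADMM iteration with rho = 0.5, z^k = -2.8555, u^k = 1.9221
Step 1: x-update.
Minimize 7*x^2 + 3*x + (0.5/2)*(x + 2.8555 + 1.9221)^2
FOC: (2*7 + 0.5)*x = -3 + 0.5*(-2.8555 - 1.9221)
x^{k+1} = -0.3716
Step 2: z-update.
Minimize 1*z^2 - 11*z + (0.5/2)*(-0.3716 - z + 1.9221)^2
FOC: (2*1 + 0.5)*z = 11 + 0.5*(-0.3716 + 1.9221)
z^{k+1} = 4.7101
Step 3: u-update.
u^{k+1} = 1.9221 - 0.3716 - 4.7101 = -3.1596
Step 4: Primal residual = |-0.3716 - 4.7101| = 5.0817


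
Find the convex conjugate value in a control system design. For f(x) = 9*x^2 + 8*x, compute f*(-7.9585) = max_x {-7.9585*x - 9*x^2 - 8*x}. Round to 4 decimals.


f*(y) = sup_x {y*x - a*x^2 - b*x} = sup_x {(y-b)*x - a*x^2}
FOC: (y - b) - 2a*x = 0 => x* = (y - b)/(2a)
x* = (-7.9585 - 8)/(2*9) = -0.8866
f*(-7.9585) = (y-b)^2/(4a) = (-7.9585 - 8)^2/(4*9)
= 254.6737/36 = 7.0743


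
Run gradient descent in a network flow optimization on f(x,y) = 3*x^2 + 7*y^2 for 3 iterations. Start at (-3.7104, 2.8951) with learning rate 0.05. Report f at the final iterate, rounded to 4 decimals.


Gradient descent on f(x,y) = 3*x^2 + 7*y^2.
Starting point: (-3.7104, 2.8951), alpha = 0.05
Step 1: grad_x = 2*3*-3.7104 = -22.2624, grad_y = 2*7*2.8951 = 40.5314
  x_1 = -3.7104 - 0.05*-22.2624 = -2.5973
  y_1 = 2.8951 - 0.05*40.5314 = 0.8685
Step 2: grad_x = 2*3*-2.5973 = -15.5837, grad_y = 2*7*0.8685 = 12.1594
  x_2 = -2.5973 - 0.05*-15.5837 = -1.8181
  y_2 = 0.8685 - 0.05*12.1594 = 0.2606
Step 3: grad_x = 2*3*-1.8181 = -10.9086, grad_y = 2*7*0.2606 = 3.6478
  x_3 = -1.8181 - 0.05*-10.9086 = -1.2727
  y_3 = 0.2606 - 0.05*3.6478 = 0.0782
f(-1.2727, 0.0782) = 3*(-1.2727)^2 + 7*0.0782^2 = 4.9018


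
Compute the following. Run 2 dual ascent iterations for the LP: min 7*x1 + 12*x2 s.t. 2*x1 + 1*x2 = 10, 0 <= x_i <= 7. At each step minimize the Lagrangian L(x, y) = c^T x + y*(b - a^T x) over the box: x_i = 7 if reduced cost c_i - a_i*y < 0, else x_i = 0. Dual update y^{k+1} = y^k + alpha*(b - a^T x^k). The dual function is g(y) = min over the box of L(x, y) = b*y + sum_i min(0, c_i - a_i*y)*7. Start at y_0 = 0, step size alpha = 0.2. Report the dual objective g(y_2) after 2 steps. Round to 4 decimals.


Dual ascent for LP: min 7*x1 + 12*x2, 2*x1 + 1*x2 = 10, 0 <= x_i <= 7
Step 1: y^k = 0.0, reduced costs: (7.0, 12.0)
  x^k = (0.0, 0.0), subgradient = b - a^T x = 10.0
  y^{k+1} = 0.0 + 0.2*10.0 = 2.0
Step 2: y^k = 2.0, reduced costs: (3.0, 10.0)
  x^k = (0.0, 0.0), subgradient = b - a^T x = 10.0
  y^{k+1} = 2.0 + 0.2*10.0 = 4.0
Dual objective at y_2 = 4.0: reduced costs (-1.0, 8.0), box minimizer x = (7.0, 0.0)
g(y_2) = b*y + (c1 - a1*y)*x1 + (c2 - a2*y)*x2 = 10*4.0 + (-1.0)*7.0 + 8.0*0.0 = 40.0 - 7.0 + 0.0 = 33.0


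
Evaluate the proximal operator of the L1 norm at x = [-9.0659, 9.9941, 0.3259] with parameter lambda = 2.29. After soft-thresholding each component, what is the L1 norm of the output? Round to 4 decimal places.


Soft-thresholding with lambda = 2.29:
prox(-9.0659) = sign(-9.0659)*max(|-9.0659| - 2.29, 0) = -6.7759
prox(9.9941) = sign(9.9941)*max(|9.9941| - 2.29, 0) = 7.7041
prox(0.3259) = sign(0.3259)*max(|0.3259| - 2.29, 0) = 0.0
prox(x) = [-6.7759, 7.7041, 0.0]
||prox(x)||_1 = 6.7759 + 7.7041 + 0.0 = 14.48


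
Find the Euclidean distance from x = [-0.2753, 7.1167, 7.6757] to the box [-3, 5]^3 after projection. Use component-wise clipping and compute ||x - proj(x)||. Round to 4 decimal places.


Project each component onto [-3, 5].
clip(-0.2753) = -0.2753, clip(7.1167) = 5.0, clip(7.6757) = 5.0
Projection = [-0.2753, 5.0, 5.0]
Squared diffs: [0.0, 4.4804, 7.1594]
Distance = sqrt(11.6398) = 3.4117


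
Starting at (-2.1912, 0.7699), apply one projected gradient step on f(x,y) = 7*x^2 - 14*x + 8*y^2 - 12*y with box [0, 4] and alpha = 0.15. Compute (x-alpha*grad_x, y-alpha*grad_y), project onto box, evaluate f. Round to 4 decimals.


Step 1: Compute gradient at (-2.1912, 0.7699).
grad_x = 2*7*-2.1912 - 14 = -44.6768
grad_y = 2*8*0.7699 - 12 = 0.3184
Step 2: Gradient step.
x_raw = -2.1912 - 0.15*-44.6768 = 4.5103
y_raw = 0.7699 - 0.15*0.3184 = 0.7221
Step 3: Project onto [0, 4].
x_proj = clip(4.5103) = 4.0
y_proj = clip(0.7221) = 0.7221
Step 4: Evaluate f.
f(4.0, 0.7221) = 51.5062


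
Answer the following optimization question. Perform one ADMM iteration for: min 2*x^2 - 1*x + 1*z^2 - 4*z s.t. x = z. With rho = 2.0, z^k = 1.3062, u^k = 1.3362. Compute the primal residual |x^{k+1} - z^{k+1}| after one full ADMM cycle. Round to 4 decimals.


ADMM iteration with rho = 2.0, z^k = 1.3062, u^k = 1.3362
Step 1: x-update.
Minimize 2*x^2 - 1*x + (2.0/2)*(x - 1.3062 + 1.3362)^2
FOC: (2*2 + 2.0)*x = 1 + 2.0*(1.3062 - 1.3362)
x^{k+1} = 0.1567
Step 2: z-update.
Minimize 1*z^2 - 4*z + (2.0/2)*(0.1567 - z + 1.3362)^2
FOC: (2*1 + 2.0)*z = 4 + 2.0*(0.1567 + 1.3362)
z^{k+1} = 1.7464
Step 3: u-update.
u^{k+1} = 1.3362 + 0.1567 - 1.7464 = -0.2536
Step 4: Primal residual = |0.1567 - 1.7464| = 1.5898


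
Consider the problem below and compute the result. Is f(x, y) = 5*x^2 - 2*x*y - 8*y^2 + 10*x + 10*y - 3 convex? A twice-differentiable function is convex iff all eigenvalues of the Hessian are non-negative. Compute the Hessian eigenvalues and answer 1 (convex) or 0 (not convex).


The Hessian of f(x,y) = 5*x^2 - 2*x*y - 8*y^2 + 10*x + 10*y - 3 is:
H = [[10, -2], [-2, -16]]
Trace = 10 - 16 = -6
Determinant = 10*-16 - (-2)^2 = -164
Discriminant = (-6)^2 - 4*-164 = 692.0
Eigenvalues: lambda_1 = -16.1529, lambda_2 = 10.1529
The function is not convex.

0


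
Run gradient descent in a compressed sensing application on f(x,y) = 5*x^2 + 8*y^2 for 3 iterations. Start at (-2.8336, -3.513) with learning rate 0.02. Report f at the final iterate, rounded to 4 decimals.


Gradient descent on f(x,y) = 5*x^2 + 8*y^2.
Starting point: (-2.8336, -3.513), alpha = 0.02
Step 1: grad_x = 2*5*-2.8336 = -28.336, grad_y = 2*8*-3.513 = -56.208
  x_1 = -2.8336 - 0.02*-28.336 = -2.2669
  y_1 = -3.513 - 0.02*-56.208 = -2.3888
Step 2: grad_x = 2*5*-2.2669 = -22.6688, grad_y = 2*8*-2.3888 = -38.2214
  x_2 = -2.2669 - 0.02*-22.6688 = -1.8135
  y_2 = -2.3888 - 0.02*-38.2214 = -1.6244
Step 3: grad_x = 2*5*-1.8135 = -18.135, grad_y = 2*8*-1.6244 = -25.9906
  x_3 = -1.8135 - 0.02*-18.135 = -1.4508
  y_3 = -1.6244 - 0.02*-25.9906 = -1.1046
f(-1.4508, -1.1046) = 5*(-1.4508)^2 + 8*(-1.1046)^2 = 20.2853


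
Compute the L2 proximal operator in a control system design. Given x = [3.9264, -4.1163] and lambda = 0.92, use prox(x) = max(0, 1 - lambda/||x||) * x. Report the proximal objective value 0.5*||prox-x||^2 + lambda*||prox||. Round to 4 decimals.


Step 1: Compute ||x||.
||x|| = 5.6886
Step 2: Compute scaling factor.
scale = max(0, 1 - 0.92/5.6886) = 0.8383
Step 3: prox(x) = [3.2914, -3.4506]
||prox(x)|| = 4.7686
Step 4: Proximal objective.
0.5*||prox-x||^2 = 0.4232
lambda*||prox|| = 4.3871
Total = 4.8103


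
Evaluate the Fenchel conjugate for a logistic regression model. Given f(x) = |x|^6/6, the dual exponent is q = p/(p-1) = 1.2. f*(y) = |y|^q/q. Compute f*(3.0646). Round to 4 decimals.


The conjugate exponent q satisfies 1/p + 1/q = 1.
p = 6, so q = 6/(6 - 1) = 1.2
|y|^q = 3.0646^1.2 = 3.834
f*(3.0646) = 3.834 / 1.2 = 3.195


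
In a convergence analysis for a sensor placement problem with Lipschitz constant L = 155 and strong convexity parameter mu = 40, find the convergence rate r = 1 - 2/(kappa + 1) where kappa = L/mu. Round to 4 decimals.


Step 1: Compute the condition number.
kappa = L/mu = 155/40 = 3.875
Step 2: Compute the convergence rate.
r = 1 - 2/(kappa + 1) = 1 - 2*mu/(L + mu) = (L - mu)/(L + mu) = 115/195 = 0.5897


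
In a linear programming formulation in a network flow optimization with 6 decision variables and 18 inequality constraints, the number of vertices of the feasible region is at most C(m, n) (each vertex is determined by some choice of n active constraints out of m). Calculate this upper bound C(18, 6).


Each vertex corresponds to some choice of n active constraints out of m, so the number of vertices is at most C(m, n) = m! / (n!(m-n)!).
m = 18, n = 6
Numerator: 18 * 17 * 16 * 15 * 14 * 13
Denominator: 6! = 720
C(18, 6) = 18564


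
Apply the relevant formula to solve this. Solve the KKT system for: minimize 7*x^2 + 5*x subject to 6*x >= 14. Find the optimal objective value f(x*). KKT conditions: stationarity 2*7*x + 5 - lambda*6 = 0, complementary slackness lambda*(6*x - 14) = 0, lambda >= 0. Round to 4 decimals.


Step 1: Try lambda = 0 (constraint inactive).
x_unc = -5/(2*7) = -0.3571
Check: 6*-0.3571 = -2.1426 < 14 -- violated!
Step 2: Constraint must be active: 6*x = 14
x* = 14/6 = 7/3 = 2.3333 (rounded; the exact value 7/3 is used below)
lambda = (2*7*(7/3) + 5)/6 = 6.2778
Step 3: Compute optimal value.
f(x*) = 7*(7/3)^2 + 5*(7/3) = 49.7778


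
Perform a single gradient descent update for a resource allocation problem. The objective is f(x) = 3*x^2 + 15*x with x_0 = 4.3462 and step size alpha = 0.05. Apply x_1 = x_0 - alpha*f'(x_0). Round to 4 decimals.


We compute the gradient at x_0 and apply the update.
f'(x) = 6*x + 15
f'(4.3462) = 6*4.3462 + 15 = 41.0772
x_1 = 4.3462 - 0.05*41.0772 = 2.2923


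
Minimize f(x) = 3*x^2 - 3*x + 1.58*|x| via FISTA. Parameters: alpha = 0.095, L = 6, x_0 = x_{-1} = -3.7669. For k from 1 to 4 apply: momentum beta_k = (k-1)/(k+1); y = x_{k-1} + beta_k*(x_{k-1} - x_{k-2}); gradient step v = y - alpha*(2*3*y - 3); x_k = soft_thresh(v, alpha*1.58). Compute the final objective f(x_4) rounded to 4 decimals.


FISTA on f(x) = 3*x^2 - 3*x + 1.58*|x|
L = 6, alpha = 0.095
Iteration 1: beta = 0.0, y = -3.7669 + 0.0*(-3.7669 + 3.7669) = -3.7669
  grad(y) = -25.6014, v = y - alpha*grad = -1.3348
  prox(v) = soft_thresh(-1.3348, 0.1501) = -1.1847
Iteration 2: beta = 0.3333, y = -1.1847 + 0.3333*(-1.1847 + 3.7669) = -0.3239
  grad(y) = -4.9435, v = y - alpha*grad = 0.1457
  prox(v) = soft_thresh(0.1457, 0.1501) = 0.0
Iteration 3: beta = 0.5, y = 0.0 + 0.5*(0.0 + 1.1847) = 0.5923
  grad(y) = 0.554, v = y - alpha*grad = 0.5397
  prox(v) = soft_thresh(0.5397, 0.1501) = 0.3896
Iteration 4: beta = 0.6, y = 0.3896 + 0.6*(0.3896 - 0.0) = 0.6234
  grad(y) = 0.7402, v = y - alpha*grad = 0.553
  prox(v) = soft_thresh(0.553, 0.1501) = 0.4029
f(x_4) = 3*0.4029^2 - 3*0.4029 + 1.58*|0.4029| = -0.0851


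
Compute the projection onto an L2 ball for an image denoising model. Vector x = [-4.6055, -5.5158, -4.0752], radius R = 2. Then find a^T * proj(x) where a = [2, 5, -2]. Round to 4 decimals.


Step 1: Compute ||x|| (intermediates to 6 decimals).
||x|| = sqrt((-4.6055)^2 + (-5.5158)^2 + (-4.0752)^2) = 8.260868
Step 2: Project.
Since ||x|| > R, scale = R/||x|| = 2/8.260868 = 0.242105, proj(x) = scale * x
proj(x) = [-1.115015, -1.335403, -0.986626]
Step 3: Dot product.
a^T * proj(x) = 2*(-1.115015) + 5*(-1.335403) - 2*(-0.986626) = -6.9338


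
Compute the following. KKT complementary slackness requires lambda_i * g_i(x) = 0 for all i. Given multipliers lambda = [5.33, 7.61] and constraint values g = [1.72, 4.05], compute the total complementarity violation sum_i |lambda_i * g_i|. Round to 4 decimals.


KKT complementary slackness check:
lambda_1 * g_1 = 5.33 * 1.72 = 9.1676
lambda_2 * g_2 = 7.61 * 4.05 = 30.8205
Total violation = 9.1676 + 30.8205 = 39.9881


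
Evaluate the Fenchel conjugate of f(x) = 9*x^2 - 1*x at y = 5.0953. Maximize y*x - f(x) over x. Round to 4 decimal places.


f*(y) = sup_x {y*x - a*x^2 - b*x} = sup_x {(y-b)*x - a*x^2}
FOC: (y - b) - 2a*x = 0 => x* = (y - b)/(2a)
x* = (5.0953 + 1)/(2*9) = 0.3386
f*(5.0953) = (y-b)^2/(4a) = (5.0953 + 1)^2/(4*9)
= 37.1527/36 = 1.032


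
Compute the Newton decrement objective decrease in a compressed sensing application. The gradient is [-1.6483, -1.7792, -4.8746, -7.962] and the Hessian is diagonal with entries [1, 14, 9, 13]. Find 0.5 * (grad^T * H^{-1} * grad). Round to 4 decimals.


Step 1: H is diagonal, so H^(-1) * g = [-1.6483, -0.1271, -0.5416, -0.6125].
Step 2: g^T H^(-1) g = sum_i g_i^2 / H_ii
  = (-1.6483)^2/1 + (-1.7792)^2/14 + (-4.8746)^2/9 + (-7.962)^2/13
  = 2.7169 + 0.2261 + 2.6402 + 4.8764 = 10.4596
Step 3: Objective decrease = 0.5 * g^T H^(-1) g = 5.2298


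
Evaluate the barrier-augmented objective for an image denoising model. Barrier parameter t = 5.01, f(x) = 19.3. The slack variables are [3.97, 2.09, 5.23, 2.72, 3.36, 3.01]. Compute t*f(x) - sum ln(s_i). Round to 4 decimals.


Step 1: Compute log-barrier.
ln values: [1.3788, 0.7372, 1.6544, 1.0006, 1.2119, 1.1019]
phi = -(1.3788 + 0.7372 + 1.6544 + 1.0006 + 1.2119 + 1.1019) = -7.0849
Step 2: Compute augmented objective.
t*f(x) = 5.01*19.3 = 96.693
Total = 96.693 - 7.0849 = 89.6081


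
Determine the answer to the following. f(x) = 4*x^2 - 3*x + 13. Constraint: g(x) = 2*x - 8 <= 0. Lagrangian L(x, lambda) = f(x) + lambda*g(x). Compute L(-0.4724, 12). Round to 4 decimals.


Step 1: Evaluate f(x).
f(-0.4724) = 4*(-0.4724)^2 - 3*(-0.4724) + 13 = 15.3098
Step 2: Evaluate g(x).
g(-0.4724) = 2*-0.4724 - 8 = -8.9448
Step 3: Compute Lagrangian.
L = 15.3098 + 12*-8.9448 = -92.0278


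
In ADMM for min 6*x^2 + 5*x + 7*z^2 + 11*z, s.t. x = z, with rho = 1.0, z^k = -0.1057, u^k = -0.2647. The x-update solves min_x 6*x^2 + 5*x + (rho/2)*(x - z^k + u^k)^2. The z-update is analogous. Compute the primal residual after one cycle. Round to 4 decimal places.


ADMM iteration with rho = 1.0, z^k = -0.1057, u^k = -0.2647
Step 1: x-update.
Minimize 6*x^2 + 5*x + (1.0/2)*(x + 0.1057 - 0.2647)^2
FOC: (2*6 + 1.0)*x = -5 + 1.0*(-0.1057 + 0.2647)
x^{k+1} = -0.3724
Step 2: z-update.
Minimize 7*z^2 + 11*z + (1.0/2)*(-0.3724 - z - 0.2647)^2
FOC: (2*7 + 1.0)*z = -11 + 1.0*(-0.3724 - 0.2647)
z^{k+1} = -0.7758
Step 3: u-update.
u^{k+1} = -0.2647 - 0.3724 + 0.7758 = 0.1387
Step 4: Primal residual = |-0.3724 + 0.7758| = 0.4034
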